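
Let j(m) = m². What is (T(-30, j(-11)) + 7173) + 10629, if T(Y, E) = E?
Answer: 17923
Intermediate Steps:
(T(-30, j(-11)) + 7173) + 10629 = ((-11)² + 7173) + 10629 = (121 + 7173) + 10629 = 7294 + 10629 = 17923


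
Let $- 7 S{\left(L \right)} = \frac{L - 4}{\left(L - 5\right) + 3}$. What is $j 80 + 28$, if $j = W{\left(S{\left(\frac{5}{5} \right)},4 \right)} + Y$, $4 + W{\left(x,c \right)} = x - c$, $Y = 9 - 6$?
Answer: $- \frac{2844}{7} \approx -406.29$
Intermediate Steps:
$S{\left(L \right)} = - \frac{-4 + L}{7 \left(-2 + L\right)}$ ($S{\left(L \right)} = - \frac{\left(L - 4\right) \frac{1}{\left(L - 5\right) + 3}}{7} = - \frac{\left(-4 + L\right) \frac{1}{\left(-5 + L\right) + 3}}{7} = - \frac{\left(-4 + L\right) \frac{1}{-2 + L}}{7} = - \frac{\frac{1}{-2 + L} \left(-4 + L\right)}{7} = - \frac{-4 + L}{7 \left(-2 + L\right)}$)
$Y = 3$
$W{\left(x,c \right)} = -4 + x - c$ ($W{\left(x,c \right)} = -4 - \left(c - x\right) = -4 + x - c$)
$j = - \frac{38}{7}$ ($j = \left(-4 + \frac{4 - \frac{5}{5}}{7 \left(-2 + \frac{5}{5}\right)} - 4\right) + 3 = \left(-4 + \frac{4 - 5 \cdot \frac{1}{5}}{7 \left(-2 + 5 \cdot \frac{1}{5}\right)} - 4\right) + 3 = \left(-4 + \frac{4 - 1}{7 \left(-2 + 1\right)} - 4\right) + 3 = \left(-4 + \frac{4 - 1}{7 \left(-1\right)} - 4\right) + 3 = \left(-4 + \frac{1}{7} \left(-1\right) 3 - 4\right) + 3 = \left(-4 - \frac{3}{7} - 4\right) + 3 = - \frac{59}{7} + 3 = - \frac{38}{7} \approx -5.4286$)
$j 80 + 28 = \left(- \frac{38}{7}\right) 80 + 28 = - \frac{3040}{7} + 28 = - \frac{2844}{7}$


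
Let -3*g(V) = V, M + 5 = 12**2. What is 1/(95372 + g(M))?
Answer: 3/285977 ≈ 1.0490e-5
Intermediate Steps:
M = 139 (M = -5 + 12**2 = -5 + 144 = 139)
g(V) = -V/3
1/(95372 + g(M)) = 1/(95372 - 1/3*139) = 1/(95372 - 139/3) = 1/(285977/3) = 3/285977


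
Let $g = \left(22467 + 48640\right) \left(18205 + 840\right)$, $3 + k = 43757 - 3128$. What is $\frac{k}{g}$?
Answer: $\frac{40626}{1354232815} \approx 2.9999 \cdot 10^{-5}$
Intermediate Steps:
$k = 40626$ ($k = -3 + \left(43757 - 3128\right) = -3 + 40629 = 40626$)
$g = 1354232815$ ($g = 71107 \cdot 19045 = 1354232815$)
$\frac{k}{g} = \frac{40626}{1354232815}$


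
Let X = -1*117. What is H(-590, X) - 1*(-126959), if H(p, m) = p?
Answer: 126369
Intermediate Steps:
X = -117
H(-590, X) - 1*(-126959) = -590 - 1*(-126959) = -590 + 126959 = 126369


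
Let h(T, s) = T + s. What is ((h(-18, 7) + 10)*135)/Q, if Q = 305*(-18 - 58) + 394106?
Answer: -5/13738 ≈ -0.00036395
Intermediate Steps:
Q = 370926 (Q = 305*(-76) + 394106 = -23180 + 394106 = 370926)
((h(-18, 7) + 10)*135)/Q = (((-18 + 7) + 10)*135)/370926 = ((-11 + 10)*135)*(1/370926) = -1*135*(1/370926) = -135*1/370926 = -5/13738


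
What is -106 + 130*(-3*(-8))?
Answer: 3014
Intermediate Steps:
-106 + 130*(-3*(-8)) = -106 + 130*24 = -106 + 3120 = 3014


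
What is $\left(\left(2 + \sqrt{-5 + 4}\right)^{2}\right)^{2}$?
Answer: $\left(2 + i\right)^{4} \approx -7.0 + 24.0 i$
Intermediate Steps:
$\left(\left(2 + \sqrt{-5 + 4}\right)^{2}\right)^{2} = \left(\left(2 + \sqrt{-1}\right)^{2}\right)^{2} = \left(\left(2 + i\right)^{2}\right)^{2} = \left(2 + i\right)^{4}$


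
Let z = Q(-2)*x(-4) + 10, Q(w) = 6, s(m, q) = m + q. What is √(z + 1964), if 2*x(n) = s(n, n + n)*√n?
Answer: √(1974 - 72*I) ≈ 44.437 - 0.8101*I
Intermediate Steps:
x(n) = 3*n^(3/2)/2 (x(n) = ((n + (n + n))*√n)/2 = ((n + 2*n)*√n)/2 = ((3*n)*√n)/2 = (3*n^(3/2))/2 = 3*n^(3/2)/2)
z = 10 - 72*I (z = 6*(3*(-4)^(3/2)/2) + 10 = 6*(3*(-8*I)/2) + 10 = 6*(-12*I) + 10 = -72*I + 10 = 10 - 72*I ≈ 10.0 - 72.0*I)
√(z + 1964) = √((10 - 72*I) + 1964) = √(1974 - 72*I)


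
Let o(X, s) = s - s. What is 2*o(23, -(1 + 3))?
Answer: 0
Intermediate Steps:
o(X, s) = 0
2*o(23, -(1 + 3)) = 2*0 = 0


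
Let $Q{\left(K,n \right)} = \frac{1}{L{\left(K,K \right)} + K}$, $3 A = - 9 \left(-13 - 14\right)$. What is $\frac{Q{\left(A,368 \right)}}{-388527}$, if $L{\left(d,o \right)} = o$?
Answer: $- \frac{1}{62941374} \approx -1.5888 \cdot 10^{-8}$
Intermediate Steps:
$A = 81$ ($A = \frac{\left(-9\right) \left(-13 - 14\right)}{3} = \frac{\left(-9\right) \left(-27\right)}{3} = \frac{1}{3} \cdot 243 = 81$)
$Q{\left(K,n \right)} = \frac{1}{2 K}$ ($Q{\left(K,n \right)} = \frac{1}{K + K} = \frac{1}{2 K}$)
$\frac{Q{\left(A,368 \right)}}{-388527} = \frac{\frac{1}{2} \cdot \frac{1}{81}}{-388527} = \frac{1}{2} \cdot \frac{1}{81} \left(- \frac{1}{388527}\right) = \frac{1}{162} \left(- \frac{1}{388527}\right) = - \frac{1}{62941374}$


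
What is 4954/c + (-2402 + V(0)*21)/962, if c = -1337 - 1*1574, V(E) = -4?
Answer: -6001247/1400191 ≈ -4.2860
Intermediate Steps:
c = -2911 (c = -1337 - 1574 = -2911)
4954/c + (-2402 + V(0)*21)/962 = 4954/(-2911) + (-2402 - 4*21)/962 = 4954*(-1/2911) + (-2402 - 84)*(1/962) = -4954/2911 - 2486*1/962 = -4954/2911 - 1243/481 = -6001247/1400191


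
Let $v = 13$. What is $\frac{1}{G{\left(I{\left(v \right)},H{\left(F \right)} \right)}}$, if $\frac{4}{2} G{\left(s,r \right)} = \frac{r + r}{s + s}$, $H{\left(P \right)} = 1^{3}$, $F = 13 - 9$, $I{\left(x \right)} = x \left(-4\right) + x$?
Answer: $-78$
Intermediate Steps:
$I{\left(x \right)} = - 3 x$ ($I{\left(x \right)} = - 4 x + x = - 3 x$)
$F = 4$ ($F = 13 - 9 = 4$)
$H{\left(P \right)} = 1$
$G{\left(s,r \right)} = \frac{r}{2 s}$ ($G{\left(s,r \right)} = \frac{\left(r + r\right) \frac{1}{s + s}}{2} = \frac{2 r \frac{1}{2 s}}{2} = \frac{r \frac{1}{s}}{2} = \frac{r}{2 s}$)
$\frac{1}{G{\left(I{\left(v \right)},H{\left(F \right)} \right)}} = \frac{1}{\frac{1}{2} \cdot 1 \frac{1}{\left(-3\right) 13}} = \frac{1}{\frac{1}{2} \cdot 1 \frac{1}{-39}} = \frac{1}{\frac{1}{2} \cdot 1 \left(- \frac{1}{39}\right)} = \frac{1}{- \frac{1}{78}} = -78$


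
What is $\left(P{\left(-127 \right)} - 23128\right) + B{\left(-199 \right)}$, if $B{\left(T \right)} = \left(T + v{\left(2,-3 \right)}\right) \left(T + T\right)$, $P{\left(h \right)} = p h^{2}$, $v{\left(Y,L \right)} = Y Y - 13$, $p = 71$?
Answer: $1204815$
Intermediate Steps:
$v{\left(Y,L \right)} = -13 + Y^{2}$ ($v{\left(Y,L \right)} = Y^{2} - 13 = -13 + Y^{2}$)
$P{\left(h \right)} = 71 h^{2}$
$B{\left(T \right)} = 2 T \left(-9 + T\right)$ ($B{\left(T \right)} = \left(T - \left(13 - 2^{2}\right)\right) \left(T + T\right) = \left(T + \left(-13 + 4\right)\right) 2 T = \left(T - 9\right) 2 T = \left(-9 + T\right) 2 T = 2 T \left(-9 + T\right)$)
$\left(P{\left(-127 \right)} - 23128\right) + B{\left(-199 \right)} = \left(71 \left(-127\right)^{2} - 23128\right) + 2 \left(-199\right) \left(-9 - 199\right) = \left(71 \cdot 16129 - 23128\right) + 2 \left(-199\right) \left(-208\right) = \left(1145159 - 23128\right) + 82784 = 1122031 + 82784 = 1204815$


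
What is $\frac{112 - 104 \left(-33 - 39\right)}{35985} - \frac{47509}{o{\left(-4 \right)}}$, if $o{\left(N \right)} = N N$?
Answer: $- \frac{341897953}{115152} \approx -2969.1$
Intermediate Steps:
$o{\left(N \right)} = N^{2}$
$\frac{112 - 104 \left(-33 - 39\right)}{35985} - \frac{47509}{o{\left(-4 \right)}} = \frac{112 - 104 \left(-33 - 39\right)}{35985} - \frac{47509}{\left(-4\right)^{2}} = \left(112 - 104 \left(-33 - 39\right)\right) \frac{1}{35985} - \frac{47509}{16} = \left(112 - -7488\right) \frac{1}{35985} - \frac{47509}{16} = \left(112 + 7488\right) \frac{1}{35985} - \frac{47509}{16} = 7600 \cdot \frac{1}{35985} - \frac{47509}{16} = \frac{1520}{7197} - \frac{47509}{16} = - \frac{341897953}{115152}$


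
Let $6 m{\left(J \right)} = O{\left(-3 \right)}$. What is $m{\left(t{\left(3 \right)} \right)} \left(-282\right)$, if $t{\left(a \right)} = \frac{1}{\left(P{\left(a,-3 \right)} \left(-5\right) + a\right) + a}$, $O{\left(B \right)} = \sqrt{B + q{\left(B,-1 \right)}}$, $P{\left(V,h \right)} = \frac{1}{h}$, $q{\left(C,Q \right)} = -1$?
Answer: $- 94 i \approx - 94.0 i$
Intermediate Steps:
$O{\left(B \right)} = \sqrt{-1 + B}$ ($O{\left(B \right)} = \sqrt{B - 1} = \sqrt{-1 + B}$)
$t{\left(a \right)} = \frac{1}{\frac{5}{3} + 2 a}$ ($t{\left(a \right)} = \frac{1}{\left(\frac{1}{-3} \left(-5\right) + a\right) + a} = \frac{1}{\left(\left(- \frac{1}{3}\right) \left(-5\right) + a\right) + a} = \frac{1}{\left(\frac{5}{3} + a\right) + a} = \frac{1}{\frac{5}{3} + 2 a}$)
$m{\left(J \right)} = \frac{i}{3}$ ($m{\left(J \right)} = \frac{\sqrt{-1 - 3}}{6} = \frac{\sqrt{-4}}{6} = \frac{2 i}{6} = \frac{i}{3}$)
$m{\left(t{\left(3 \right)} \right)} \left(-282\right) = \frac{i}{3} \left(-282\right) = - 94 i$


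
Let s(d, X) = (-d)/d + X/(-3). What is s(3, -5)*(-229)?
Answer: -458/3 ≈ -152.67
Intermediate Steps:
s(d, X) = -1 - X/3 (s(d, X) = -1 + X*(-1/3) = -1 - X/3)
s(3, -5)*(-229) = (-1 - 1/3*(-5))*(-229) = (-1 + 5/3)*(-229) = (2/3)*(-229) = -458/3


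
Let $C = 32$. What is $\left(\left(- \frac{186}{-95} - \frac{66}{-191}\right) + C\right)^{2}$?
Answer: $\frac{387426574096}{329241025} \approx 1176.7$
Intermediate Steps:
$\left(\left(- \frac{186}{-95} - \frac{66}{-191}\right) + C\right)^{2} = \left(\left(- \frac{186}{-95} - \frac{66}{-191}\right) + 32\right)^{2} = \left(\left(\left(-186\right) \left(- \frac{1}{95}\right) - - \frac{66}{191}\right) + 32\right)^{2} = \left(\left(\frac{186}{95} + \frac{66}{191}\right) + 32\right)^{2} = \left(\frac{41796}{18145} + 32\right)^{2} = \left(\frac{622436}{18145}\right)^{2} = \frac{387426574096}{329241025}$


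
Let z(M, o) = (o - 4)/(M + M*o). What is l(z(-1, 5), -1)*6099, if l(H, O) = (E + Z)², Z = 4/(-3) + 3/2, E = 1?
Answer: 99617/12 ≈ 8301.4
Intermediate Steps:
z(M, o) = (-4 + o)/(M + M*o)
Z = ⅙ (Z = 4*(-⅓) + 3*(½) = -4/3 + 3/2 = ⅙ ≈ 0.16667)
l(H, O) = 49/36 (l(H, O) = (1 + ⅙)² = (7/6)² = 49/36)
l(z(-1, 5), -1)*6099 = (49/36)*6099 = 99617/12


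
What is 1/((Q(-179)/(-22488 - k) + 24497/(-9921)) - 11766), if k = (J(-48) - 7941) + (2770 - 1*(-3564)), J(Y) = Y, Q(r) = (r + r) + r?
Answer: -206684193/2432351233262 ≈ -8.4973e-5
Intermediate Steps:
Q(r) = 3*r (Q(r) = 2*r + r = 3*r)
k = -1655 (k = (-48 - 7941) + (2770 - 1*(-3564)) = -7989 + (2770 + 3564) = -7989 + 6334 = -1655)
1/((Q(-179)/(-22488 - k) + 24497/(-9921)) - 11766) = 1/(((3*(-179))/(-22488 - 1*(-1655)) + 24497/(-9921)) - 11766) = 1/((-537/(-22488 + 1655) + 24497*(-1/9921)) - 11766) = 1/((-537/(-20833) - 24497/9921) - 11766) = 1/((-537*(-1/20833) - 24497/9921) - 11766) = 1/((537/20833 - 24497/9921) - 11766) = 1/(-505018424/206684193 - 11766) = 1/(-2432351233262/206684193) = -206684193/2432351233262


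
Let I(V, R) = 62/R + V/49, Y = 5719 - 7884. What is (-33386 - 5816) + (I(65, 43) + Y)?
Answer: -87154436/2107 ≈ -41364.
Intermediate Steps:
Y = -2165
I(V, R) = 62/R + V/49 (I(V, R) = 62/R + V*(1/49) = 62/R + V/49)
(-33386 - 5816) + (I(65, 43) + Y) = (-33386 - 5816) + ((62/43 + (1/49)*65) - 2165) = -39202 + ((62*(1/43) + 65/49) - 2165) = -39202 + ((62/43 + 65/49) - 2165) = -39202 + (5833/2107 - 2165) = -39202 - 4555822/2107 = -87154436/2107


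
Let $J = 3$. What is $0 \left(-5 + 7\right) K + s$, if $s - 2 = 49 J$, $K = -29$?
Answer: $149$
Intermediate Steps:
$s = 149$ ($s = 2 + 49 \cdot 3 = 2 + 147 = 149$)
$0 \left(-5 + 7\right) K + s = 0 \left(-5 + 7\right) \left(-29\right) + 149 = 0 \cdot 2 \left(-29\right) + 149 = 0 \left(-29\right) + 149 = 0 + 149 = 149$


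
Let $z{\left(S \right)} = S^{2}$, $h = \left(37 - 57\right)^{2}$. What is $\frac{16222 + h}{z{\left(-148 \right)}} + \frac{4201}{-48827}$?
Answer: $\frac{359791845}{534753304} \approx 0.67282$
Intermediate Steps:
$h = 400$ ($h = \left(-20\right)^{2} = 400$)
$\frac{16222 + h}{z{\left(-148 \right)}} + \frac{4201}{-48827} = \frac{16222 + 400}{\left(-148\right)^{2}} + \frac{4201}{-48827} = \frac{16622}{21904} + 4201 \left(- \frac{1}{48827}\right) = 16622 \cdot \frac{1}{21904} - \frac{4201}{48827} = \frac{8311}{10952} - \frac{4201}{48827} = \frac{359791845}{534753304}$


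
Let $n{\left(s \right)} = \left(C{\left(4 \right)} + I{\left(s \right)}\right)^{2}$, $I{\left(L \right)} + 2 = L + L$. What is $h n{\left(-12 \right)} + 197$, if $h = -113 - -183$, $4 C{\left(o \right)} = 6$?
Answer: $\frac{84429}{2} \approx 42215.0$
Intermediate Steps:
$C{\left(o \right)} = \frac{3}{2}$ ($C{\left(o \right)} = \frac{1}{4} \cdot 6 = \frac{3}{2}$)
$I{\left(L \right)} = -2 + 2 L$ ($I{\left(L \right)} = -2 + \left(L + L\right) = -2 + 2 L$)
$n{\left(s \right)} = \left(- \frac{1}{2} + 2 s\right)^{2}$ ($n{\left(s \right)} = \left(\frac{3}{2} + \left(-2 + 2 s\right)\right)^{2} = \left(- \frac{1}{2} + 2 s\right)^{2}$)
$h = 70$ ($h = -113 + 183 = 70$)
$h n{\left(-12 \right)} + 197 = 70 \frac{\left(-1 + 4 \left(-12\right)\right)^{2}}{4} + 197 = 70 \frac{\left(-1 - 48\right)^{2}}{4} + 197 = 70 \frac{\left(-49\right)^{2}}{4} + 197 = 70 \cdot \frac{1}{4} \cdot 2401 + 197 = 70 \cdot \frac{2401}{4} + 197 = \frac{84035}{2} + 197 = \frac{84429}{2}$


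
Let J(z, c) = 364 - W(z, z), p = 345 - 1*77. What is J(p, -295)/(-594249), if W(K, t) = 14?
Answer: -350/594249 ≈ -0.00058898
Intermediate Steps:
p = 268 (p = 345 - 77 = 268)
J(z, c) = 350 (J(z, c) = 364 - 1*14 = 364 - 14 = 350)
J(p, -295)/(-594249) = 350/(-594249) = 350*(-1/594249) = -350/594249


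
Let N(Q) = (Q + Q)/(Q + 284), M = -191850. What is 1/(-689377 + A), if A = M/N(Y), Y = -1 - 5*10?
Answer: -17/4269234 ≈ -3.9820e-6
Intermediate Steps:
Y = -51 (Y = -1 - 50 = -51)
N(Q) = 2*Q/(284 + Q) (N(Q) = (2*Q)/(284 + Q) = 2*Q/(284 + Q))
A = 7450175/17 (A = -191850/(2*(-51)/(284 - 51)) = -191850/(2*(-51)/233) = -191850/(2*(-51)*(1/233)) = -191850/(-102/233) = -191850*(-233/102) = 7450175/17 ≈ 4.3825e+5)
1/(-689377 + A) = 1/(-689377 + 7450175/17) = 1/(-4269234/17) = -17/4269234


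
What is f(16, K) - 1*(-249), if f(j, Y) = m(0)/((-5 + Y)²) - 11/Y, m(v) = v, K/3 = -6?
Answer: 4493/18 ≈ 249.61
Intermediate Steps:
K = -18 (K = 3*(-6) = -18)
f(j, Y) = -11/Y (f(j, Y) = 0/((-5 + Y)²) - 11/Y = 0/(-5 + Y)² - 11/Y = 0 - 11/Y = -11/Y)
f(16, K) - 1*(-249) = -11/(-18) - 1*(-249) = -11*(-1/18) + 249 = 11/18 + 249 = 4493/18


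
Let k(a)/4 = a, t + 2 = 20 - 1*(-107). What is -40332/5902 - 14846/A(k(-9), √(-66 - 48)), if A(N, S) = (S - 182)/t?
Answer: 498009821996/49042669 + 927875*I*√114/16619 ≈ 10155.0 + 596.13*I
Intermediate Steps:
t = 125 (t = -2 + (20 - 1*(-107)) = -2 + (20 + 107) = -2 + 127 = 125)
k(a) = 4*a
A(N, S) = -182/125 + S/125 (A(N, S) = (S - 182)/125 = (-182 + S)*(1/125) = -182/125 + S/125)
-40332/5902 - 14846/A(k(-9), √(-66 - 48)) = -40332/5902 - 14846/(-182/125 + √(-66 - 48)/125) = -40332*1/5902 - 14846/(-182/125 + √(-114)/125) = -20166/2951 - 14846/(-182/125 + (I*√114)/125) = -20166/2951 - 14846/(-182/125 + I*√114/125)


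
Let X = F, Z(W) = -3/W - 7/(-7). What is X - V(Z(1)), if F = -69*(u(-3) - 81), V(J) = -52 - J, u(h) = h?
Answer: 5846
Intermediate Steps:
Z(W) = 1 - 3/W (Z(W) = -3/W - 7*(-1/7) = -3/W + 1 = 1 - 3/W)
F = 5796 (F = -69*(-3 - 81) = -69*(-84) = 5796)
X = 5796
X - V(Z(1)) = 5796 - (-52 - (-3 + 1)/1) = 5796 - (-52 - (-2)) = 5796 - (-52 - 1*(-2)) = 5796 - (-52 + 2) = 5796 - 1*(-50) = 5796 + 50 = 5846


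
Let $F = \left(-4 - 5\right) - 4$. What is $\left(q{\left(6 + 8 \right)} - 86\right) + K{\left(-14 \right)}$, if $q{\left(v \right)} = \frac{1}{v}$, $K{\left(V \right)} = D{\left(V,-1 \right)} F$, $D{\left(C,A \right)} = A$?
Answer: $- \frac{1021}{14} \approx -72.929$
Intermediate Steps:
$F = -13$ ($F = -9 - 4 = -13$)
$K{\left(V \right)} = 13$ ($K{\left(V \right)} = \left(-1\right) \left(-13\right) = 13$)
$\left(q{\left(6 + 8 \right)} - 86\right) + K{\left(-14 \right)} = \left(\frac{1}{6 + 8} - 86\right) + 13 = \left(\frac{1}{14} - 86\right) + 13 = - \frac{1203}{14} + 13 = - \frac{1021}{14}$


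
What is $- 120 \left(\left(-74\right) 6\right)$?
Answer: $53280$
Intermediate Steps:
$- 120 \left(\left(-74\right) 6\right) = \left(-120\right) \left(-444\right) = 53280$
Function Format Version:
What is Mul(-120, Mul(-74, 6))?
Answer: 53280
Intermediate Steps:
Mul(-120, Mul(-74, 6)) = Mul(-120, -444) = 53280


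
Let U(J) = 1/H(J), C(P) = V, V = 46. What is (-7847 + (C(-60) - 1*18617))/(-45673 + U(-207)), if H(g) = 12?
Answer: 317016/548075 ≈ 0.57842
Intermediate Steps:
C(P) = 46
U(J) = 1/12
(-7847 + (C(-60) - 1*18617))/(-45673 + U(-207)) = (-7847 + (46 - 1*18617))/(-45673 + 1/12) = (-7847 + (46 - 18617))/(-548075/12) = (-7847 - 18571)*(-12/548075) = -26418*(-12/548075) = 317016/548075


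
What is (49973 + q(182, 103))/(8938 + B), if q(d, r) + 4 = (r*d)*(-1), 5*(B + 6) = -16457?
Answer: 156115/28203 ≈ 5.5354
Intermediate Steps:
B = -16487/5 (B = -6 + (⅕)*(-16457) = -6 - 16457/5 = -16487/5 ≈ -3297.4)
q(d, r) = -4 - d*r (q(d, r) = -4 + (r*d)*(-1) = -4 + (d*r)*(-1) = -4 - d*r)
(49973 + q(182, 103))/(8938 + B) = (49973 + (-4 - 1*182*103))/(8938 - 16487/5) = (49973 + (-4 - 18746))/(28203/5) = (49973 - 18750)*(5/28203) = 31223*(5/28203) = 156115/28203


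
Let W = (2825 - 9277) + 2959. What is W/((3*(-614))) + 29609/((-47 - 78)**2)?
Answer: 109117903/28781250 ≈ 3.7913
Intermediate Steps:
W = -3493 (W = -6452 + 2959 = -3493)
W/((3*(-614))) + 29609/((-47 - 78)**2) = -3493/(3*(-614)) + 29609/((-47 - 78)**2) = -3493/(-1842) + 29609/((-125)**2) = -3493*(-1/1842) + 29609/15625 = 3493/1842 + 29609*(1/15625) = 3493/1842 + 29609/15625 = 109117903/28781250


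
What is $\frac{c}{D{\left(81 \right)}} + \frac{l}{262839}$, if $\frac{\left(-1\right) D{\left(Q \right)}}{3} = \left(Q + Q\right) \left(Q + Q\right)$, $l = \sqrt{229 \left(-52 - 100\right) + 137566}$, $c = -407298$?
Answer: $\frac{67883}{13122} + \frac{\sqrt{102758}}{262839} \approx 5.1744$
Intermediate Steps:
$l = \sqrt{102758}$ ($l = \sqrt{229 \left(-152\right) + 137566} = \sqrt{-34808 + 137566} = \sqrt{102758} \approx 320.56$)
$D{\left(Q \right)} = - 12 Q^{2}$ ($D{\left(Q \right)} = - 3 \left(Q + Q\right) \left(Q + Q\right) = - 3 \cdot 2 Q 2 Q = - 3 \cdot 4 Q^{2} = - 12 Q^{2}$)
$\frac{c}{D{\left(81 \right)}} + \frac{l}{262839} = - \frac{407298}{\left(-12\right) 81^{2}} + \frac{\sqrt{102758}}{262839} = - \frac{407298}{\left(-12\right) 6561} + \sqrt{102758} \cdot \frac{1}{262839} = - \frac{407298}{-78732} + \frac{\sqrt{102758}}{262839} = \left(-407298\right) \left(- \frac{1}{78732}\right) + \frac{\sqrt{102758}}{262839} = \frac{67883}{13122} + \frac{\sqrt{102758}}{262839}$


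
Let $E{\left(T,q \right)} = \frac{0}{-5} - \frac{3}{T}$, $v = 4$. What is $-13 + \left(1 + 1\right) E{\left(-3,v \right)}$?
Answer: $-11$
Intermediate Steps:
$E{\left(T,q \right)} = - \frac{3}{T}$ ($E{\left(T,q \right)} = 0 \left(- \frac{1}{5}\right) - \frac{3}{T} = 0 - \frac{3}{T} = - \frac{3}{T}$)
$-13 + \left(1 + 1\right) E{\left(-3,v \right)} = -13 + \left(1 + 1\right) \left(- \frac{3}{-3}\right) = -13 + 2 \left(\left(-3\right) \left(- \frac{1}{3}\right)\right) = -13 + 2 \cdot 1 = -13 + 2 = -11$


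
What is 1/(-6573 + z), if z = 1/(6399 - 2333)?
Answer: -4066/26725817 ≈ -0.00015214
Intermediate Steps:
z = 1/4066 ≈ 0.00024594
1/(-6573 + z) = 1/(-6573 + 1/4066) = 1/(-26725817/4066) = -4066/26725817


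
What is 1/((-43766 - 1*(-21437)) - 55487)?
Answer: -1/77816 ≈ -1.2851e-5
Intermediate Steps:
1/((-43766 - 1*(-21437)) - 55487) = 1/((-43766 + 21437) - 55487) = 1/(-22329 - 55487) = 1/(-77816) = -1/77816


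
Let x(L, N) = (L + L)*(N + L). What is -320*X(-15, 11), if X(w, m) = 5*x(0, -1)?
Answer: 0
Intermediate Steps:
x(L, N) = 2*L*(L + N) (x(L, N) = (2*L)*(L + N) = 2*L*(L + N))
X(w, m) = 0 (X(w, m) = 5*(2*0*(0 - 1)) = 5*(2*0*(-1)) = 5*0 = 0)
-320*X(-15, 11) = -320*0 = 0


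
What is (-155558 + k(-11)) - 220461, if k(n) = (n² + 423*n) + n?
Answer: -380562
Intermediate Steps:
k(n) = n² + 424*n
(-155558 + k(-11)) - 220461 = (-155558 - 11*(424 - 11)) - 220461 = (-155558 - 11*413) - 220461 = (-155558 - 4543) - 220461 = -160101 - 220461 = -380562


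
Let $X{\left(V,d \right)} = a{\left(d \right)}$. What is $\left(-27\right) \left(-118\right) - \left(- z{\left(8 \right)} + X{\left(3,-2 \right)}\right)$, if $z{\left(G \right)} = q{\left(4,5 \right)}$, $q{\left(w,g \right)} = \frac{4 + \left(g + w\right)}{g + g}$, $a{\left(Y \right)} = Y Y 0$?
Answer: $\frac{31873}{10} \approx 3187.3$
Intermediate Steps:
$a{\left(Y \right)} = 0$ ($a{\left(Y \right)} = Y^{2} \cdot 0 = 0$)
$X{\left(V,d \right)} = 0$
$q{\left(w,g \right)} = \frac{4 + g + w}{2 g}$
$z{\left(G \right)} = \frac{13}{10}$ ($z{\left(G \right)} = \frac{4 + 5 + 4}{2 \cdot 5} = \frac{1}{2} \cdot \frac{1}{5} \cdot 13 = \frac{13}{10}$)
$\left(-27\right) \left(-118\right) - \left(- z{\left(8 \right)} + X{\left(3,-2 \right)}\right) = \left(-27\right) \left(-118\right) + \left(\frac{13}{10} - 0\right) = 3186 + \left(\frac{13}{10} + 0\right) = 3186 + \frac{13}{10} = \frac{31873}{10}$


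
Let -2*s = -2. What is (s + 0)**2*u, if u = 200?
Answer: 200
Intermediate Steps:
s = 1 (s = -1/2*(-2) = 1)
(s + 0)**2*u = (1 + 0)**2*200 = 1**2*200 = 1*200 = 200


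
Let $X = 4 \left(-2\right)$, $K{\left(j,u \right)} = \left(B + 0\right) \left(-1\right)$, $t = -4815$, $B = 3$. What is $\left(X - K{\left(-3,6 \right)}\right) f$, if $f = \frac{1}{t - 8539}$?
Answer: $\frac{5}{13354} \approx 0.00037442$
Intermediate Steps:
$K{\left(j,u \right)} = -3$ ($K{\left(j,u \right)} = \left(3 + 0\right) \left(-1\right) = 3 \left(-1\right) = -3$)
$X = -8$
$f = - \frac{1}{13354}$ ($f = \frac{1}{-4815 - 8539} = \frac{1}{-13354} = - \frac{1}{13354} \approx -7.4884 \cdot 10^{-5}$)
$\left(X - K{\left(-3,6 \right)}\right) f = \left(-8 - -3\right) \left(- \frac{1}{13354}\right) = \left(-8 + 3\right) \left(- \frac{1}{13354}\right) = \left(-5\right) \left(- \frac{1}{13354}\right) = \frac{5}{13354}$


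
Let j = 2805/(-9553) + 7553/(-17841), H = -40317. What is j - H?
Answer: 6871308640327/170435073 ≈ 40316.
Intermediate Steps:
j = -122197814/170435073 (j = 2805*(-1/9553) + 7553*(-1/17841) = -2805/9553 - 7553/17841 = -122197814/170435073 ≈ -0.71698)
j - H = -122197814/170435073 - 1*(-40317) = -122197814/170435073 + 40317 = 6871308640327/170435073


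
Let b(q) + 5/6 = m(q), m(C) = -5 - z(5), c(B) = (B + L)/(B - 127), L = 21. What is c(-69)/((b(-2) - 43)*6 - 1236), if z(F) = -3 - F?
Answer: -12/72569 ≈ -0.00016536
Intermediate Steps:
c(B) = (21 + B)/(-127 + B) (c(B) = (B + 21)/(B - 127) = (21 + B)/(-127 + B))
m(C) = 3 (m(C) = -5 - (-3 - 1*5) = -5 - (-3 - 5) = -5 - 1*(-8) = -5 + 8 = 3)
b(q) = 13/6 (b(q) = -⅚ + 3 = 13/6)
c(-69)/((b(-2) - 43)*6 - 1236) = ((21 - 69)/(-127 - 69))/((13/6 - 43)*6 - 1236) = (-48/(-196))/(-245/6*6 - 1236) = (-1/196*(-48))/(-245 - 1236) = (12/49)/(-1481) = (12/49)*(-1/1481) = -12/72569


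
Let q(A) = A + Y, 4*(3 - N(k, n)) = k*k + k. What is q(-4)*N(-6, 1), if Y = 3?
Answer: 9/2 ≈ 4.5000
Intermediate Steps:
N(k, n) = 3 - k/4 - k²/4 (N(k, n) = 3 - (k*k + k)/4 = 3 - (k² + k)/4 = 3 - (k + k²)/4 = 3 + (-k/4 - k²/4) = 3 - k/4 - k²/4)
q(A) = 3 + A (q(A) = A + 3 = 3 + A)
q(-4)*N(-6, 1) = (3 - 4)*(3 - ¼*(-6) - ¼*(-6)²) = -(3 + 3/2 - ¼*36) = -(3 + 3/2 - 9) = -1*(-9/2) = 9/2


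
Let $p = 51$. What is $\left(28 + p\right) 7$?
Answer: $553$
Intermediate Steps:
$\left(28 + p\right) 7 = \left(28 + 51\right) 7 = 79 \cdot 7 = 553$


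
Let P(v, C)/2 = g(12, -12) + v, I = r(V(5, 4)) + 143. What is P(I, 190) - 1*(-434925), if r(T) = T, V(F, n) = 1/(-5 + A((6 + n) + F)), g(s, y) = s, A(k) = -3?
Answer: 1740939/4 ≈ 4.3524e+5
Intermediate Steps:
V(F, n) = -⅛ (V(F, n) = 1/(-5 - 3) = 1/(-8) = -⅛)
I = 1143/8 (I = -⅛ + 143 = 1143/8 ≈ 142.88)
P(v, C) = 24 + 2*v (P(v, C) = 2*(12 + v) = 24 + 2*v)
P(I, 190) - 1*(-434925) = (24 + 2*(1143/8)) - 1*(-434925) = (24 + 1143/4) + 434925 = 1239/4 + 434925 = 1740939/4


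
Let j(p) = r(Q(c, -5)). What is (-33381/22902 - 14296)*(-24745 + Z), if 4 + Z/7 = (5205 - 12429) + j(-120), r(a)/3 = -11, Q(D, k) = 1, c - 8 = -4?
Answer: 4124220644726/3817 ≈ 1.0805e+9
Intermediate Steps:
c = 4 (c = 8 - 4 = 4)
r(a) = -33 (r(a) = 3*(-11) = -33)
j(p) = -33
Z = -50827 (Z = -28 + 7*((5205 - 12429) - 33) = -28 + 7*(-7224 - 33) = -28 + 7*(-7257) = -28 - 50799 = -50827)
(-33381/22902 - 14296)*(-24745 + Z) = (-33381/22902 - 14296)*(-24745 - 50827) = (-33381*1/22902 - 14296)*(-75572) = (-11127/7634 - 14296)*(-75572) = -109146791/7634*(-75572) = 4124220644726/3817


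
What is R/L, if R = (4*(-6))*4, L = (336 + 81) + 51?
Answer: -8/39 ≈ -0.20513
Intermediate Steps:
L = 468 (L = 417 + 51 = 468)
R = -96 (R = -24*4 = -96)
R/L = -96/468 = -96*1/468 = -8/39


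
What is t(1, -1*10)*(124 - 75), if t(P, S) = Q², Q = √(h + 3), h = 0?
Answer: 147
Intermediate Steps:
Q = √3 (Q = √(0 + 3) = √3 ≈ 1.7320)
t(P, S) = 3 (t(P, S) = (√3)² = 3)
t(1, -1*10)*(124 - 75) = 3*(124 - 75) = 3*49 = 147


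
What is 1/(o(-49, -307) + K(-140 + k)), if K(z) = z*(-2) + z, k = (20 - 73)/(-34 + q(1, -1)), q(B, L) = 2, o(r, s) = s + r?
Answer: -32/6965 ≈ -0.0045944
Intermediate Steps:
o(r, s) = r + s
k = 53/32 (k = (20 - 73)/(-34 + 2) = -53/(-32) = -53*(-1/32) = 53/32 ≈ 1.6563)
K(z) = -z (K(z) = -2*z + z = -z)
1/(o(-49, -307) + K(-140 + k)) = 1/((-49 - 307) - (-140 + 53/32)) = 1/(-356 - 1*(-4427/32)) = 1/(-356 + 4427/32) = 1/(-6965/32) = -32/6965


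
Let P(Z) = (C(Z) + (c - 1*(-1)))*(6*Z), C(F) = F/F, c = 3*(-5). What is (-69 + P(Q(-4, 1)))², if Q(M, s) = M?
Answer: 59049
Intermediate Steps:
c = -15
C(F) = 1
P(Z) = -78*Z (P(Z) = (1 + (-15 - 1*(-1)))*(6*Z) = (1 + (-15 + 1))*(6*Z) = (1 - 14)*(6*Z) = -78*Z)
(-69 + P(Q(-4, 1)))² = (-69 - 78*(-4))² = (-69 + 312)² = 243² = 59049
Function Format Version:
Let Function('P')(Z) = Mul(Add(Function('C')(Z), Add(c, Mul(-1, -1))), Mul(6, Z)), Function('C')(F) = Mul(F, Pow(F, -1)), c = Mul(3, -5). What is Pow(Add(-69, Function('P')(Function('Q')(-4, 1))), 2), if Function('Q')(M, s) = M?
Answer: 59049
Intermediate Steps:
c = -15
Function('C')(F) = 1
Function('P')(Z) = Mul(-78, Z) (Function('P')(Z) = Mul(Add(1, Add(-15, Mul(-1, -1))), Mul(6, Z)) = Mul(Add(1, Add(-15, 1)), Mul(6, Z)) = Mul(Add(1, -14), Mul(6, Z)) = Mul(-13, Mul(6, Z)) = Mul(-78, Z))
Pow(Add(-69, Function('P')(Function('Q')(-4, 1))), 2) = Pow(Add(-69, Mul(-78, -4)), 2) = Pow(Add(-69, 312), 2) = Pow(243, 2) = 59049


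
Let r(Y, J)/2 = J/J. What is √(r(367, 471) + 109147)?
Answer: √109149 ≈ 330.38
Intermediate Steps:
r(Y, J) = 2 (r(Y, J) = 2*(J/J) = 2*1 = 2)
√(r(367, 471) + 109147) = √(2 + 109147) = √109149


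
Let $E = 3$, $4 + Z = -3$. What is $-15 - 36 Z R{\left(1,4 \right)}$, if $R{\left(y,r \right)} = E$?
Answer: $741$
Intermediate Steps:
$Z = -7$ ($Z = -4 - 3 = -7$)
$R{\left(y,r \right)} = 3$
$-15 - 36 Z R{\left(1,4 \right)} = -15 - 36 \left(\left(-7\right) 3\right) = -15 - -756 = -15 + 756 = 741$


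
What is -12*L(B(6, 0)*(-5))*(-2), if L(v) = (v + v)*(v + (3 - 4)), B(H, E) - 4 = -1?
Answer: 11520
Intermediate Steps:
B(H, E) = 3 (B(H, E) = 4 - 1 = 3)
L(v) = 2*v*(-1 + v) (L(v) = (2*v)*(v - 1) = (2*v)*(-1 + v) = 2*v*(-1 + v))
-12*L(B(6, 0)*(-5))*(-2) = -24*3*(-5)*(-1 + 3*(-5))*(-2) = -24*(-15)*(-1 - 15)*(-2) = -24*(-15)*(-16)*(-2) = -12*480*(-2) = -5760*(-2) = 11520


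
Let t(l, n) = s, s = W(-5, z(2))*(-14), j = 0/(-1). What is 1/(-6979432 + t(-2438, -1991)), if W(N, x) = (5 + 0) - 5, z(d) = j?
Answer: -1/6979432 ≈ -1.4328e-7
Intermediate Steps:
j = 0 (j = 0*(-1) = 0)
z(d) = 0
W(N, x) = 0 (W(N, x) = 5 - 5 = 0)
s = 0 (s = 0*(-14) = 0)
t(l, n) = 0
1/(-6979432 + t(-2438, -1991)) = 1/(-6979432 + 0) = 1/(-6979432) = -1/6979432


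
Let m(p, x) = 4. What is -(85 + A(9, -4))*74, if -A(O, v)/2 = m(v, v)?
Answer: -5698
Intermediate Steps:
A(O, v) = -8 (A(O, v) = -2*4 = -8)
-(85 + A(9, -4))*74 = -(85 - 8)*74 = -77*74 = -1*5698 = -5698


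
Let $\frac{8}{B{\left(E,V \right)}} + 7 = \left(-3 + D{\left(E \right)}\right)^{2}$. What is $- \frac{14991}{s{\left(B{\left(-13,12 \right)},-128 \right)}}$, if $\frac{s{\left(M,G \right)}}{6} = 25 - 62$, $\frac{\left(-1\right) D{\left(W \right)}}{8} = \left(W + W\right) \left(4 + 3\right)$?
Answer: $\frac{4997}{74} \approx 67.527$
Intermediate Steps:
$D{\left(W \right)} = - 112 W$ ($D{\left(W \right)} = - 8 \left(W + W\right) \left(4 + 3\right) = - 8 \cdot 2 W 7 = - 8 \cdot 14 W = - 112 W$)
$B{\left(E,V \right)} = \frac{8}{-7 + \left(-3 - 112 E\right)^{2}}$
$s{\left(M,G \right)} = -222$ ($s{\left(M,G \right)} = 6 \left(25 - 62\right) = 6 \left(-37\right) = -222$)
$- \frac{14991}{s{\left(B{\left(-13,12 \right)},-128 \right)}} = - \frac{14991}{-222} = \left(-14991\right) \left(- \frac{1}{222}\right) = \frac{4997}{74}$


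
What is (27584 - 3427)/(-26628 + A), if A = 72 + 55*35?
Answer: -24157/24631 ≈ -0.98076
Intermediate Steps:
A = 1997 (A = 72 + 1925 = 1997)
(27584 - 3427)/(-26628 + A) = (27584 - 3427)/(-26628 + 1997) = 24157/(-24631) = 24157*(-1/24631) = -24157/24631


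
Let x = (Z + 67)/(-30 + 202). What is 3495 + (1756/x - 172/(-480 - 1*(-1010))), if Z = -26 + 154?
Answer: 52125167/10335 ≈ 5043.6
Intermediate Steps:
Z = 128
x = 195/172 (x = (128 + 67)/(-30 + 202) = 195/172 ≈ 1.1337)
3495 + (1756/x - 172/(-480 - 1*(-1010))) = 3495 + (1756/(195/172) - 172/(-480 - 1*(-1010))) = 3495 + (1756*(172/195) - 172/(-480 + 1010)) = 3495 + (302032/195 - 172/530) = 3495 + (302032/195 - 172*1/530) = 3495 + (302032/195 - 86/265) = 3495 + 16004342/10335 = 52125167/10335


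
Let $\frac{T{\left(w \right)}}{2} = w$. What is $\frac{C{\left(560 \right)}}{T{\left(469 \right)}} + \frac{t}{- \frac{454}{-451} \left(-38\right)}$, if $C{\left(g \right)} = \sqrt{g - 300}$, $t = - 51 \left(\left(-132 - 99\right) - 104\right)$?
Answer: $- \frac{7705335}{17252} + \frac{\sqrt{65}}{469} \approx -446.62$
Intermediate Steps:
$T{\left(w \right)} = 2 w$
$t = 17085$ ($t = - 51 \left(-231 - 104\right) = \left(-51\right) \left(-335\right) = 17085$)
$C{\left(g \right)} = \sqrt{-300 + g}$
$\frac{C{\left(560 \right)}}{T{\left(469 \right)}} + \frac{t}{- \frac{454}{-451} \left(-38\right)} = \frac{\sqrt{-300 + 560}}{2 \cdot 469} + \frac{17085}{- \frac{454}{-451} \left(-38\right)} = \frac{\sqrt{260}}{938} + \frac{17085}{\left(-454\right) \left(- \frac{1}{451}\right) \left(-38\right)} = 2 \sqrt{65} \cdot \frac{1}{938} + \frac{17085}{\frac{454}{451} \left(-38\right)} = \frac{\sqrt{65}}{469} + \frac{17085}{- \frac{17252}{451}} = \frac{\sqrt{65}}{469} + 17085 \left(- \frac{451}{17252}\right) = \frac{\sqrt{65}}{469} - \frac{7705335}{17252} = - \frac{7705335}{17252} + \frac{\sqrt{65}}{469}$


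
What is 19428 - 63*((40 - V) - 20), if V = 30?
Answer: 20058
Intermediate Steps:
19428 - 63*((40 - V) - 20) = 19428 - 63*((40 - 1*30) - 20) = 19428 - 63*((40 - 30) - 20) = 19428 - 63*(10 - 20) = 19428 - 63*(-10) = 19428 + 630 = 20058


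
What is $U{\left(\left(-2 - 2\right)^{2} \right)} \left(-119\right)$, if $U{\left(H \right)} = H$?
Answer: $-1904$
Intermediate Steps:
$U{\left(\left(-2 - 2\right)^{2} \right)} \left(-119\right) = \left(-2 - 2\right)^{2} \left(-119\right) = \left(-4\right)^{2} \left(-119\right) = 16 \left(-119\right) = -1904$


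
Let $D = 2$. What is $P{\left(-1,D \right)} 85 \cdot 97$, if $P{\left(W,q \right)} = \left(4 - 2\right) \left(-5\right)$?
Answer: $-82450$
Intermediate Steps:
$P{\left(W,q \right)} = -10$ ($P{\left(W,q \right)} = 2 \left(-5\right) = -10$)
$P{\left(-1,D \right)} 85 \cdot 97 = \left(-10\right) 85 \cdot 97 = \left(-850\right) 97 = -82450$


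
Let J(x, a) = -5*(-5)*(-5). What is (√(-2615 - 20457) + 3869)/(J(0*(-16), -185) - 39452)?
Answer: -3869/39577 - 4*I*√1442/39577 ≈ -0.097759 - 0.003838*I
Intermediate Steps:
J(x, a) = -125 (J(x, a) = 25*(-5) = -125)
(√(-2615 - 20457) + 3869)/(J(0*(-16), -185) - 39452) = (√(-2615 - 20457) + 3869)/(-125 - 39452) = (√(-23072) + 3869)/(-39577) = (4*I*√1442 + 3869)*(-1/39577) = (3869 + 4*I*√1442)*(-1/39577) = -3869/39577 - 4*I*√1442/39577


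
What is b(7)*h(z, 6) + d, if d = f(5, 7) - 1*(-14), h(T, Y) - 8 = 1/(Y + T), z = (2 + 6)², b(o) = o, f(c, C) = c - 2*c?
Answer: 651/10 ≈ 65.100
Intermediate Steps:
f(c, C) = -c
z = 64 (z = 8² = 64)
h(T, Y) = 8 + 1/(T + Y) (h(T, Y) = 8 + 1/(Y + T) = 8 + 1/(T + Y))
d = 9 (d = -1*5 - 1*(-14) = -5 + 14 = 9)
b(7)*h(z, 6) + d = 7*((1 + 8*64 + 8*6)/(64 + 6)) + 9 = 7*((1 + 512 + 48)/70) + 9 = 7*((1/70)*561) + 9 = 7*(561/70) + 9 = 561/10 + 9 = 651/10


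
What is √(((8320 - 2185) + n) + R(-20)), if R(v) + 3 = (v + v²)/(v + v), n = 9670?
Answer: √63170/2 ≈ 125.67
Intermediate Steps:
R(v) = -3 + (v + v²)/(2*v) (R(v) = -3 + (v + v²)/(v + v) = -3 + (v + v²)/((2*v)) = -3 + (v + v²)*(1/(2*v)) = -3 + (v + v²)/(2*v))
√(((8320 - 2185) + n) + R(-20)) = √(((8320 - 2185) + 9670) + (-5/2 + (½)*(-20))) = √((6135 + 9670) + (-5/2 - 10)) = √(15805 - 25/2) = √(31585/2) = √63170/2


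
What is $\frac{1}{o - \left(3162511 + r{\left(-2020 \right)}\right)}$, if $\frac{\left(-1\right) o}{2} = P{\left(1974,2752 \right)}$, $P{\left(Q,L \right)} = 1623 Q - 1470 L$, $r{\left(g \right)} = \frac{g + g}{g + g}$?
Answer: $- \frac{1}{1479236} \approx -6.7602 \cdot 10^{-7}$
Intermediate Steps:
$r{\left(g \right)} = 1$ ($r{\left(g \right)} = \frac{2 g}{2 g} = 2 g \frac{1}{2 g} = 1$)
$P{\left(Q,L \right)} = - 1470 L + 1623 Q$
$o = 1683276$ ($o = - 2 \left(\left(-1470\right) 2752 + 1623 \cdot 1974\right) = - 2 \left(-4045440 + 3203802\right) = \left(-2\right) \left(-841638\right) = 1683276$)
$\frac{1}{o - \left(3162511 + r{\left(-2020 \right)}\right)} = \frac{1}{1683276 - 3162512} = \frac{1}{-1479236} = - \frac{1}{1479236}$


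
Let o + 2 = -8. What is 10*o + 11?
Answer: -89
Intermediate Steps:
o = -10 (o = -2 - 8 = -10)
10*o + 11 = 10*(-10) + 11 = -100 + 11 = -89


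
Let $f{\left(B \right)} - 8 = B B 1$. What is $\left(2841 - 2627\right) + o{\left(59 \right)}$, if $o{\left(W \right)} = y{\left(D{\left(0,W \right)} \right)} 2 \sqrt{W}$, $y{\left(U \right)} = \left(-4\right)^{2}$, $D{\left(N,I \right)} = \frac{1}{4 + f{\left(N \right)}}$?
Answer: $214 + 32 \sqrt{59} \approx 459.8$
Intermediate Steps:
$f{\left(B \right)} = 8 + B^{2}$ ($f{\left(B \right)} = 8 + B B 1 = 8 + B^{2} \cdot 1 = 8 + B^{2}$)
$D{\left(N,I \right)} = \frac{1}{12 + N^{2}}$ ($D{\left(N,I \right)} = \frac{1}{4 + \left(8 + N^{2}\right)} = \frac{1}{12 + N^{2}}$)
$y{\left(U \right)} = 16$
$o{\left(W \right)} = 32 \sqrt{W}$ ($o{\left(W \right)} = 16 \cdot 2 \sqrt{W} = 32 \sqrt{W}$)
$\left(2841 - 2627\right) + o{\left(59 \right)} = \left(2841 - 2627\right) + 32 \sqrt{59} = 214 + 32 \sqrt{59}$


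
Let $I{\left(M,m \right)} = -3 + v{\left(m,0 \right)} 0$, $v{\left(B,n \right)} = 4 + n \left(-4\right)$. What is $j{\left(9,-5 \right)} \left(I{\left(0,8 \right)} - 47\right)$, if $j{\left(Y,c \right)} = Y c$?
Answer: $2250$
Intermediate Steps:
$v{\left(B,n \right)} = 4 - 4 n$
$I{\left(M,m \right)} = -3$ ($I{\left(M,m \right)} = -3 + \left(4 - 0\right) 0 = -3 + \left(4 + 0\right) 0 = -3 + 4 \cdot 0 = -3 + 0 = -3$)
$j{\left(9,-5 \right)} \left(I{\left(0,8 \right)} - 47\right) = 9 \left(-5\right) \left(-3 - 47\right) = \left(-45\right) \left(-50\right) = 2250$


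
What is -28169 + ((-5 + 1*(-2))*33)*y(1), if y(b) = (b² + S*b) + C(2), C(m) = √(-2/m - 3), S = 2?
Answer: -28862 - 462*I ≈ -28862.0 - 462.0*I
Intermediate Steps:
C(m) = √(-3 - 2/m)
y(b) = b² + 2*I + 2*b (y(b) = (b² + 2*b) + √(-3 - 2/2) = (b² + 2*b) + √(-3 - 2*½) = (b² + 2*b) + √(-3 - 1) = (b² + 2*b) + √(-4) = (b² + 2*b) + 2*I = b² + 2*I + 2*b)
-28169 + ((-5 + 1*(-2))*33)*y(1) = -28169 + ((-5 + 1*(-2))*33)*(1² + 2*I + 2*1) = -28169 + ((-5 - 2)*33)*(1 + 2*I + 2) = -28169 + (-7*33)*(3 + 2*I) = -28169 - 231*(3 + 2*I) = -28169 + (-693 - 462*I) = -28862 - 462*I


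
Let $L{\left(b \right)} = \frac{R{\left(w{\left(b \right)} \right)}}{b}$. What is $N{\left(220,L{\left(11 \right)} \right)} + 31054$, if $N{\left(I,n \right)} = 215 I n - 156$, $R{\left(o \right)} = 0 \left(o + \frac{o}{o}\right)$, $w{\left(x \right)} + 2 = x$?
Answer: $30898$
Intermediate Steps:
$w{\left(x \right)} = -2 + x$
$R{\left(o \right)} = 0$ ($R{\left(o \right)} = 0 \left(o + 1\right) = 0 \left(1 + o\right) = 0$)
$L{\left(b \right)} = 0$ ($L{\left(b \right)} = \frac{0}{b} = 0$)
$N{\left(I,n \right)} = -156 + 215 I n$ ($N{\left(I,n \right)} = 215 I n - 156 = -156 + 215 I n$)
$N{\left(220,L{\left(11 \right)} \right)} + 31054 = \left(-156 + 215 \cdot 220 \cdot 0\right) + 31054 = \left(-156 + 0\right) + 31054 = -156 + 31054 = 30898$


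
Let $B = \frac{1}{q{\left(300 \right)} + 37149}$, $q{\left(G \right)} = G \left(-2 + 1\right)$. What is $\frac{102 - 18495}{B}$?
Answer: $-677763657$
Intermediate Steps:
$q{\left(G \right)} = - G$ ($q{\left(G \right)} = G \left(-1\right) = - G$)
$B = \frac{1}{36849}$ ($B = \frac{1}{\left(-1\right) 300 + 37149} = \frac{1}{-300 + 37149} = \frac{1}{36849} \approx 2.7138 \cdot 10^{-5}$)
$\frac{102 - 18495}{B} = \left(102 - 18495\right) \frac{1}{\frac{1}{36849}} = \left(102 - 18495\right) 36849 = \left(-18393\right) 36849 = -677763657$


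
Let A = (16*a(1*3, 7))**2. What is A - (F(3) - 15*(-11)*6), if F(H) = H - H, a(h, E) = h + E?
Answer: 24610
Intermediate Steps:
a(h, E) = E + h
F(H) = 0
A = 25600 (A = (16*(7 + 1*3))**2 = (16*(7 + 3))**2 = (16*10)**2 = 160**2 = 25600)
A - (F(3) - 15*(-11)*6) = 25600 - (0 - 15*(-11)*6) = 25600 - (0 + 165*6) = 25600 - (0 + 990) = 25600 - 1*990 = 25600 - 990 = 24610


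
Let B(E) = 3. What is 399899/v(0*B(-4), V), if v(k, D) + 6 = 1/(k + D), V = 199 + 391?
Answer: -235940410/3539 ≈ -66669.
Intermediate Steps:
V = 590
v(k, D) = -6 + 1/(D + k) (v(k, D) = -6 + 1/(k + D) = -6 + 1/(D + k))
399899/v(0*B(-4), V) = 399899/(((1 - 6*590 - 0*3)/(590 + 0*3))) = 399899/(((1 - 3540 - 6*0)/(590 + 0))) = 399899/(((1 - 3540 + 0)/590)) = 399899/(((1/590)*(-3539))) = 399899/(-3539/590) = 399899*(-590/3539) = -235940410/3539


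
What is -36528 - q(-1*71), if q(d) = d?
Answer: -36457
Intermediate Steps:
-36528 - q(-1*71) = -36528 - (-1)*71 = -36528 - 1*(-71) = -36528 + 71 = -36457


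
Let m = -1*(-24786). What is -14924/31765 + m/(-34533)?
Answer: -48248066/40627435 ≈ -1.1876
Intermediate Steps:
m = 24786
-14924/31765 + m/(-34533) = -14924/31765 + 24786/(-34533) = -14924*1/31765 + 24786*(-1/34533) = -14924/31765 - 918/1279 = -48248066/40627435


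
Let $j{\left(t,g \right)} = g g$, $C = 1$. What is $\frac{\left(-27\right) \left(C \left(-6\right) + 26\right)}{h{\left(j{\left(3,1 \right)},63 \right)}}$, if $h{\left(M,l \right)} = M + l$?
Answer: $- \frac{135}{16} \approx -8.4375$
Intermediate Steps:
$j{\left(t,g \right)} = g^{2}$
$\frac{\left(-27\right) \left(C \left(-6\right) + 26\right)}{h{\left(j{\left(3,1 \right)},63 \right)}} = \frac{\left(-27\right) \left(1 \left(-6\right) + 26\right)}{1^{2} + 63} = \frac{\left(-27\right) \left(-6 + 26\right)}{1 + 63} = \frac{\left(-27\right) 20}{64} = \left(-540\right) \frac{1}{64} = - \frac{135}{16}$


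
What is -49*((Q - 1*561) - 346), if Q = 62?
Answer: 41405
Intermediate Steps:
-49*((Q - 1*561) - 346) = -49*((62 - 1*561) - 346) = -49*((62 - 561) - 346) = -49*(-499 - 346) = -49*(-845) = 41405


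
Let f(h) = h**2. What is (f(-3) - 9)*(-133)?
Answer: 0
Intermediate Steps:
(f(-3) - 9)*(-133) = ((-3)**2 - 9)*(-133) = (9 - 9)*(-133) = 0*(-133) = 0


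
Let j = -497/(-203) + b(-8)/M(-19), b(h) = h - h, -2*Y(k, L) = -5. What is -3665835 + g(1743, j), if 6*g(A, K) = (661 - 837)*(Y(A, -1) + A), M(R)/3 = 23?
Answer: -11151109/3 ≈ -3.7170e+6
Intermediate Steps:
Y(k, L) = 5/2 (Y(k, L) = -1/2*(-5) = 5/2)
b(h) = 0
M(R) = 69 (M(R) = 3*23 = 69)
j = 71/29 (j = -497/(-203) + 0/69 = -497*(-1/203) + 0*(1/69) = 71/29 + 0 = 71/29 ≈ 2.4483)
g(A, K) = -220/3 - 88*A/3 (g(A, K) = ((661 - 837)*(5/2 + A))/6 = (-176*(5/2 + A))/6 = (-440 - 176*A)/6 = -220/3 - 88*A/3)
-3665835 + g(1743, j) = -3665835 + (-220/3 - 88/3*1743) = -3665835 + (-220/3 - 51128) = -3665835 - 153604/3 = -11151109/3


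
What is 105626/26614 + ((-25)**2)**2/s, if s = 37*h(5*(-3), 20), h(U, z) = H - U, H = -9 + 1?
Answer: 744532206/492359 ≈ 1512.2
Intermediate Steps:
H = -8
h(U, z) = -8 - U
s = 259 (s = 37*(-8 - 5*(-3)) = 37*(-8 - 1*(-15)) = 37*(-8 + 15) = 37*7 = 259)
105626/26614 + ((-25)**2)**2/s = 105626/26614 + ((-25)**2)**2/259 = 105626*(1/26614) + 625**2*(1/259) = 52813/13307 + 390625*(1/259) = 52813/13307 + 390625/259 = 744532206/492359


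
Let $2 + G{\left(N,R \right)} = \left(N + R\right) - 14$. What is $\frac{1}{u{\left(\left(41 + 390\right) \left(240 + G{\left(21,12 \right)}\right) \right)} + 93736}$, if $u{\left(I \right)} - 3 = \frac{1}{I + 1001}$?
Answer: $\frac{111768}{10477020553} \approx 1.0668 \cdot 10^{-5}$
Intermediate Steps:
$G{\left(N,R \right)} = -16 + N + R$ ($G{\left(N,R \right)} = -2 - \left(14 - N - R\right) = -2 + \left(-14 + N + R\right) = -16 + N + R$)
$u{\left(I \right)} = 3 + \frac{1}{1001 + I}$ ($u{\left(I \right)} = 3 + \frac{1}{I + 1001} = 3 + \frac{1}{1001 + I}$)
$\frac{1}{u{\left(\left(41 + 390\right) \left(240 + G{\left(21,12 \right)}\right) \right)} + 93736} = \frac{1}{\frac{3004 + 3 \left(41 + 390\right) \left(240 + \left(-16 + 21 + 12\right)\right)}{1001 + \left(41 + 390\right) \left(240 + \left(-16 + 21 + 12\right)\right)} + 93736} = \frac{1}{\frac{3004 + 3 \cdot 431 \left(240 + 17\right)}{1001 + 431 \left(240 + 17\right)} + 93736} = \frac{1}{\frac{3004 + 3 \cdot 431 \cdot 257}{1001 + 431 \cdot 257} + 93736} = \frac{1}{\frac{3004 + 3 \cdot 110767}{1001 + 110767} + 93736} = \frac{1}{\frac{3004 + 332301}{111768} + 93736} = \frac{1}{\frac{1}{111768} \cdot 335305 + 93736} = \frac{1}{\frac{335305}{111768} + 93736} = \frac{1}{\frac{10477020553}{111768}} = \frac{111768}{10477020553}$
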